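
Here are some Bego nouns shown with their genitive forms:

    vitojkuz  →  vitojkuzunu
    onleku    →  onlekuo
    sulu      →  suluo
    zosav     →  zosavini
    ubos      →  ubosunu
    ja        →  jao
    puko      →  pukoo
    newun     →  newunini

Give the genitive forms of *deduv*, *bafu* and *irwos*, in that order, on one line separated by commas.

deduvini, bafuo, irwosunu

The pattern is sibilance of the final sound: -unu when the stem ends in a sibilant (*vitojkuz*, *ubos*); -ini when the stem ends in a non-sibilant consonant (*zosav*, *newun*); -o when the stem ends in a vowel (*onleku*, *sulu*, *ja*, *puko*).
The final sound of *deduv* is /v/, which is a non-sibilant consonant, so the suffix is -ini, giving *deduvini*.
*bafu* — final sound /u/ (a vowel) → -o → *bafuo*.
Since the final sound of *irwos* is /s/ (a sibilant), it takes -unu, giving *irwosunu*.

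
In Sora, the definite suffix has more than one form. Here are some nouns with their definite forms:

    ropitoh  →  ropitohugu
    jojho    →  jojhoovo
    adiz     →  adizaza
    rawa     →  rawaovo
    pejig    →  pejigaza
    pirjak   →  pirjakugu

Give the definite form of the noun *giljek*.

giljekugu

The pattern is voicing of the final sound: -ugu when the stem ends in a voiceless consonant (*ropitoh*, *pirjak*); -aza when the stem ends in a voiced consonant (*adiz*, *pejig*); -ovo when the stem ends in a vowel (*jojho*, *rawa*).
*giljek* — final sound /k/ (a voiceless consonant) → -ugu → *giljekugu*.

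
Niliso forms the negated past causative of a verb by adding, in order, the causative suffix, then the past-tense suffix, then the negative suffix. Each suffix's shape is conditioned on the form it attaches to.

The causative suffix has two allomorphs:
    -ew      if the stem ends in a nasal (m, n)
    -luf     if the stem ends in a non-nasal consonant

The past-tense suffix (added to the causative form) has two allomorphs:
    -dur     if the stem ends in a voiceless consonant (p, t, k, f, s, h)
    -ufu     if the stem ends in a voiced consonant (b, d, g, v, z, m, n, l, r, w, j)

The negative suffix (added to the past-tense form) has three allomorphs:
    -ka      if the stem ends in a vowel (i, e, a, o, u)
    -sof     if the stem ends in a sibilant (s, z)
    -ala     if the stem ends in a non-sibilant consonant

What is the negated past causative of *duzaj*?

duzajlufdurala

*duzaj* — final consonant /j/ (non-nasal) → -luf → *duzajluf*.
The final consonant of the causative form *duzajluf* is /f/, which is voiceless, so the past-tense suffix is -dur, giving *duzajlufdur*.
The final sound of the past-tense form *duzajlufdur* is /r/, which is a non-sibilant consonant, so the negative suffix is -ala, giving *duzajlufdurala*.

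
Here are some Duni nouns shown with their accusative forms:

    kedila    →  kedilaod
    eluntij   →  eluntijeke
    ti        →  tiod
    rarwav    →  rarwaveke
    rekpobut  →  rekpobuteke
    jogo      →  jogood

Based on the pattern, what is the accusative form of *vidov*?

Looking at the final sound of each stem: -eke when the stem ends in a consonant (*eluntij*, *rarwav*, *rekpobut*); -od when the stem ends in a vowel (*kedila*, *ti*, *jogo*).
*vidov* — final sound /v/ (a consonant) → -eke → *vidoveke*.

vidoveke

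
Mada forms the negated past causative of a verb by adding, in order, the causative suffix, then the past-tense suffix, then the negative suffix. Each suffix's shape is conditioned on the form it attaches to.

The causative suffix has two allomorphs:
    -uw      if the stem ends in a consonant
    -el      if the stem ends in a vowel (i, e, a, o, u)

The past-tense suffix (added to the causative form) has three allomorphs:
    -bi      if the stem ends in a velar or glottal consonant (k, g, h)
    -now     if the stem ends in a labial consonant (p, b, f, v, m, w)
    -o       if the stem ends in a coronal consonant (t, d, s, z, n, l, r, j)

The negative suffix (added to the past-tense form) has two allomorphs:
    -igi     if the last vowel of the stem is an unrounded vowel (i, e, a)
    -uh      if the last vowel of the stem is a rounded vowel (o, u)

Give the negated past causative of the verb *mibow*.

mibowuwnowuh

*mibow*: final sound = /w/, a consonant → -uw → *mibowuw*.
The causative form *mibowuw* — final consonant /w/ (labial) → -now → *mibowuwnow*.
The past-tense form *mibowuwnow*: last vowel = /o/, a rounded vowel → -uh → *mibowuwnowuh*.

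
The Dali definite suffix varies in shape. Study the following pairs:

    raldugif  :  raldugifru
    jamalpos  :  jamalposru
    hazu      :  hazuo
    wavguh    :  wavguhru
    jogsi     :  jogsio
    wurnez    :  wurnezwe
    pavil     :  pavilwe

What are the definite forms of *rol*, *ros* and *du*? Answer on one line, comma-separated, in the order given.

rolwe, rosru, duo

The suffix is conditioned by the final sound: -ru when the stem ends in a voiceless consonant (*raldugif*, *jamalpos*, *wavguh*); -we when the stem ends in a voiced consonant (*wurnez*, *pavil*); -o when the stem ends in a vowel (*hazu*, *jogsi*).
*rol*: final sound = /l/, a voiced consonant → -we → *rolwe*.
*ros* — final sound /s/ (a voiceless consonant) → -ru → *rosru*.
Since the final sound of *du* is /u/ (a vowel), it takes -o, giving *duo*.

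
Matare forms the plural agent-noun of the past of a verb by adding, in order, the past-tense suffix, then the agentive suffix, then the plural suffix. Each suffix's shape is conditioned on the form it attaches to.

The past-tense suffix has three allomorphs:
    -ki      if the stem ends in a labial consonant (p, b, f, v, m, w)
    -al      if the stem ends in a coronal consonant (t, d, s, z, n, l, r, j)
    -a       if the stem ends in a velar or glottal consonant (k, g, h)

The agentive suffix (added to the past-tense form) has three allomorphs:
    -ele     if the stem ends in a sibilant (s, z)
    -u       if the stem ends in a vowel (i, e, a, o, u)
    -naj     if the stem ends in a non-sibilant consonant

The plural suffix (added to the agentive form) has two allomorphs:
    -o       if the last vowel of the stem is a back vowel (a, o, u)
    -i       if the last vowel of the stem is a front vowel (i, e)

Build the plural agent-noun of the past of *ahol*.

aholalnajo

Since the final consonant of *ahol* is /l/ (coronal), it takes -al, giving *aholal*.
The past-tense form *aholal*: final sound = /l/, a non-sibilant consonant → -naj → *aholalnaj*.
The agentive form *aholalnaj* — last vowel /a/ (a back vowel) → -o → *aholalnajo*.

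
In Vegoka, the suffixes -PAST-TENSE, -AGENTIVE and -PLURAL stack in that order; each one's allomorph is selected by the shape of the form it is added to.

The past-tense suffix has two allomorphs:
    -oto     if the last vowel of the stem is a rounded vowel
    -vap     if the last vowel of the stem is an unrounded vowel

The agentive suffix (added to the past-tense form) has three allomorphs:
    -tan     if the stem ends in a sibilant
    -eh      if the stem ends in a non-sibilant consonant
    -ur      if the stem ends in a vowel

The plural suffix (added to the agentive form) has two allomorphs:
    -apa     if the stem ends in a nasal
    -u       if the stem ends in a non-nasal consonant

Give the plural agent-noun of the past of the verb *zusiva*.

zusivavapehu

Since the last vowel of *zusiva* is /a/ (an unrounded vowel), it takes -vap, giving *zusivavap*.
The final sound of the past-tense form *zusivavap* is /p/, which is a non-sibilant consonant, so the agentive suffix is -eh, giving *zusivavapeh*.
The agentive form *zusivavapeh*: final consonant = /h/, non-nasal → -u → *zusivavapehu*.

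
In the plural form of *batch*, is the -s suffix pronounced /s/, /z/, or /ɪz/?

The stem *batch* ends in a sibilant (/s, z, ʃ, ʒ, tʃ, dʒ/).
The plural suffix surfaces as /ɪz/ after sibilants, /s/ after other voiceless consonants, and /z/ after other voiced sounds.
So the plural -s on *batch* is pronounced /ɪz/.

/ɪz/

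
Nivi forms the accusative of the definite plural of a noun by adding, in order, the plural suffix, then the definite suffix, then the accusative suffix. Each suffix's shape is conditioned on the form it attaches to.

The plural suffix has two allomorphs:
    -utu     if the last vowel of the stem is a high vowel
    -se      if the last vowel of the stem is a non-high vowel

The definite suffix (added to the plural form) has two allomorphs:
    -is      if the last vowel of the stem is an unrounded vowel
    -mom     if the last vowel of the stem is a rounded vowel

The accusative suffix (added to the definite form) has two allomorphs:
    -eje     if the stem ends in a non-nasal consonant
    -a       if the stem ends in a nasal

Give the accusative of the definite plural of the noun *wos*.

*wos*: last vowel = /o/, a non-high vowel → -se → *wosse*.
Since the last vowel of the plural form *wosse* is /e/ (an unrounded vowel), it takes -is, giving *wosseis*.
The definite form *wosseis*: final consonant = /s/, non-nasal → -eje → *wosseiseje*.

wosseiseje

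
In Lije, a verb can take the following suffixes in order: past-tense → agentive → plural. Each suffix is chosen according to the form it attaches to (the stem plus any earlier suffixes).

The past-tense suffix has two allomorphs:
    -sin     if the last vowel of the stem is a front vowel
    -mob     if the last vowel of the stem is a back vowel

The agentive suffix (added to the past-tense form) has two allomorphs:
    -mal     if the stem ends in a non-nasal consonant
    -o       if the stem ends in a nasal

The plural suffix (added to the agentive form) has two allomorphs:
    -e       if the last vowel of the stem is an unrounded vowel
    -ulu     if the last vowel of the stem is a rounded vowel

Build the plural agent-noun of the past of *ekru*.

ekrumobmale

The last vowel of *ekru* is /u/, which is a back vowel, so the past-tense suffix is -mob, giving *ekrumob*.
The past-tense form *ekrumob* — final consonant /b/ (non-nasal) → -mal → *ekrumobmal*.
Since the last vowel of the agentive form *ekrumobmal* is /a/ (an unrounded vowel), it takes -e, giving *ekrumobmale*.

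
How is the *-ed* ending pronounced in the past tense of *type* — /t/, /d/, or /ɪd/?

The stem *type* ends in a voiceless consonant other than /t/.
The -ed suffix is realized as /ɪd/ after /t, d/; as /t/ after other voiceless consonants; and as /d/ after other voiced sounds.
So -ed on *type* is pronounced /t/.

/t/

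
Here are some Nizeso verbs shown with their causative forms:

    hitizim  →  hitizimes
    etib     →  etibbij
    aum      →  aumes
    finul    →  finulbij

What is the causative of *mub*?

mubbij

The suffix is conditioned by the final consonant: -es when the stem ends in a nasal (*hitizim*, *aum*); -bij when the stem ends in a non-nasal consonant (*etib*, *finul*).
Since the final consonant of *mub* is /b/ (non-nasal), it takes -bij, giving *mubbij*.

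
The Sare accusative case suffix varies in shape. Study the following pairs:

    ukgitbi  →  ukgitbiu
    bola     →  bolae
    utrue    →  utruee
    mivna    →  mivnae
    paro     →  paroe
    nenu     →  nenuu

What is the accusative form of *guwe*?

guwee

The alternation tracks the last vowel of the stem — -u when the last vowel of the stem is a high vowel (*ukgitbi*, *nenu*); -e when the last vowel of the stem is a non-high vowel (*bola*, *utrue*, *mivna*, *paro*).
*guwe* — last vowel /e/ (a non-high vowel) → -e → *guwee*.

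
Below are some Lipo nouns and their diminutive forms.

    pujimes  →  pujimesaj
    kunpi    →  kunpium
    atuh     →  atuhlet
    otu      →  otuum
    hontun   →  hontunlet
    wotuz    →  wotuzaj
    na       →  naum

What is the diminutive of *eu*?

euum

The suffix is conditioned by the final sound: -aj when the stem ends in a sibilant (*pujimes*, *wotuz*); -let when the stem ends in a non-sibilant consonant (*atuh*, *hontun*); -um when the stem ends in a vowel (*kunpi*, *otu*, *na*).
The final sound of *eu* is /u/, which is a vowel, so the suffix is -um, giving *euum*.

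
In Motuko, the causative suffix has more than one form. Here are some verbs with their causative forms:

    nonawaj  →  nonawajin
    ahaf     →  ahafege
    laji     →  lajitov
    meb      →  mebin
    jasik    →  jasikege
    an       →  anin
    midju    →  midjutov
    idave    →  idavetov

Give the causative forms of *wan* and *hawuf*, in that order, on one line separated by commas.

The alternation tracks the final sound of the stem — -ege when the stem ends in a voiceless consonant (*ahaf*, *jasik*); -in when the stem ends in a voiced consonant (*nonawaj*, *meb*, *an*); -tov when the stem ends in a vowel (*laji*, *midju*, *idave*).
*wan* — final sound /n/ (a voiced consonant) → -in → *wanin*.
*hawuf*: final sound = /f/, a voiceless consonant → -ege → *hawufege*.

wanin, hawufege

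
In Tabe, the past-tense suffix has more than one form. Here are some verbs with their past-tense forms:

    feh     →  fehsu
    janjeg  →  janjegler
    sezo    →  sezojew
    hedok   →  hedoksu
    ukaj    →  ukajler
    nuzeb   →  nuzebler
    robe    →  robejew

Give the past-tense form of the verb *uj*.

The alternation tracks the final sound of the stem — -su when the stem ends in a voiceless consonant (*feh*, *hedok*); -ler when the stem ends in a voiced consonant (*janjeg*, *ukaj*, *nuzeb*); -jew when the stem ends in a vowel (*sezo*, *robe*).
Since the final sound of *uj* is /j/ (a voiced consonant), it takes -ler, giving *ujler*.

ujler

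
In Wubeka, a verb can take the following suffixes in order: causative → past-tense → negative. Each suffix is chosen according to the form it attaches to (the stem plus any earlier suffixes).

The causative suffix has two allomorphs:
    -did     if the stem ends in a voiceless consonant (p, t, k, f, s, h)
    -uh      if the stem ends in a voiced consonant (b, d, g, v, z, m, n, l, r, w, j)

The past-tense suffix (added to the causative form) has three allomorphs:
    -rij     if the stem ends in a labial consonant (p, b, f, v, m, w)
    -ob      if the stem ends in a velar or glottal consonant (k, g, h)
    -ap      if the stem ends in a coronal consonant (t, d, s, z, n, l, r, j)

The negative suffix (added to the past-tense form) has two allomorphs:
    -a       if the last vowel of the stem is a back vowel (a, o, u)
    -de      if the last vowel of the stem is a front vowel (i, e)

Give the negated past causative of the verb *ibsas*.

*ibsas*: final consonant = /s/, voiceless → -did → *ibsasdid*.
Since the final consonant of the causative form *ibsasdid* is /d/ (coronal), it takes -ap, giving *ibsasdidap*.
The past-tense form *ibsasdidap* — last vowel /a/ (a back vowel) → -a → *ibsasdidapa*.

ibsasdidapa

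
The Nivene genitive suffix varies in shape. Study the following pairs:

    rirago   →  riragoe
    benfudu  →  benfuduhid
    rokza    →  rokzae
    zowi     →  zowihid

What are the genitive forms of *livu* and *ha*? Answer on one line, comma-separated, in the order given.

The pattern is height harmony: -hid when the last vowel of the stem is a high vowel (*benfudu*, *zowi*); -e when the last vowel of the stem is a non-high vowel (*rirago*, *rokza*).
*livu* — last vowel /u/ (a high vowel) → -hid → *livuhid*.
The last vowel of *ha* is /a/, which is a non-high vowel, so the suffix is -e, giving *hae*.

livuhid, hae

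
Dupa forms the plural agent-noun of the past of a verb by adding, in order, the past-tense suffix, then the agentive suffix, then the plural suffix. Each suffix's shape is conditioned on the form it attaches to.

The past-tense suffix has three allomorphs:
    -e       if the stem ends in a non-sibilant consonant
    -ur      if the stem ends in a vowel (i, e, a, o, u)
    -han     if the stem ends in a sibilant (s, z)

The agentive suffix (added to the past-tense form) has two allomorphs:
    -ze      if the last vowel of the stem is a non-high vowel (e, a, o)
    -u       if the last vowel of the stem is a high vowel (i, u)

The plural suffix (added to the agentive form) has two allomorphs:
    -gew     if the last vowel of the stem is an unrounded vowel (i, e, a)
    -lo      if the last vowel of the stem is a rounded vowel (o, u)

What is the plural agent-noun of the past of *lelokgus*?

lelokgushanzegew

*lelokgus* — final sound /s/ (a sibilant) → -han → *lelokgushan*.
The past-tense form *lelokgushan* — last vowel /a/ (a non-high vowel) → -ze → *lelokgushanze*.
The agentive form *lelokgushanze*: last vowel = /e/, an unrounded vowel → -gew → *lelokgushanzegew*.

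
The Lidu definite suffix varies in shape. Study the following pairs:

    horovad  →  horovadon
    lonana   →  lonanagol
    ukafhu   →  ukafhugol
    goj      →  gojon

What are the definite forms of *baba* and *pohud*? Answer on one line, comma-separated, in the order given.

babagol, pohudon

The suffix is conditioned by the final sound: -on when the stem ends in a consonant (*horovad*, *goj*); -gol when the stem ends in a vowel (*lonana*, *ukafhu*).
*baba*: final sound = /a/, a vowel → -gol → *babagol*.
*pohud* — final sound /d/ (a consonant) → -on → *pohudon*.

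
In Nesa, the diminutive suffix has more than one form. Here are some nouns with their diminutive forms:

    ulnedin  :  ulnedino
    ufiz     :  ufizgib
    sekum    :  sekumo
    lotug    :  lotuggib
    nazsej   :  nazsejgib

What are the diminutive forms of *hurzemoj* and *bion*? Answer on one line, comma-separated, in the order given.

The suffix is conditioned by the final consonant: -o when the stem ends in a nasal (*ulnedin*, *sekum*); -gib when the stem ends in a non-nasal consonant (*ufiz*, *lotug*, *nazsej*).
*hurzemoj* — final consonant /j/ (non-nasal) → -gib → *hurzemojgib*.
The final consonant of *bion* is /n/, which is a nasal, so the suffix is -o, giving *biono*.

hurzemojgib, biono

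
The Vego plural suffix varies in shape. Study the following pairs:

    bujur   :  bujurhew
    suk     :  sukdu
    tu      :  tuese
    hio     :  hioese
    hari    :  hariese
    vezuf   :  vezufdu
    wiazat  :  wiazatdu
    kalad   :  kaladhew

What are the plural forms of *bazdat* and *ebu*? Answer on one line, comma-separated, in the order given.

Looking at the final sound of each stem: -du when the stem ends in a voiceless consonant (*suk*, *vezuf*, *wiazat*); -hew when the stem ends in a voiced consonant (*bujur*, *kalad*); -ese when the stem ends in a vowel (*tu*, *hio*, *hari*).
The final sound of *bazdat* is /t/, which is a voiceless consonant, so the suffix is -du, giving *bazdatdu*.
*ebu* — final sound /u/ (a vowel) → -ese → *ebuese*.

bazdatdu, ebuese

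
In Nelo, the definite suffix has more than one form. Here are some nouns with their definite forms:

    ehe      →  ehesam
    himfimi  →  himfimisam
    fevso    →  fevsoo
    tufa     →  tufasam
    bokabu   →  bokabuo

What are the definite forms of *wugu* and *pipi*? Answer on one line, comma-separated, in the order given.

wuguo, pipisam

The pattern is rounding harmony: -o when the last vowel of the stem is a rounded vowel (*fevso*, *bokabu*); -sam when the last vowel of the stem is an unrounded vowel (*ehe*, *himfimi*, *tufa*).
*wugu*: last vowel = /u/, a rounded vowel → -o → *wuguo*.
Since the last vowel of *pipi* is /i/ (an unrounded vowel), it takes -sam, giving *pipisam*.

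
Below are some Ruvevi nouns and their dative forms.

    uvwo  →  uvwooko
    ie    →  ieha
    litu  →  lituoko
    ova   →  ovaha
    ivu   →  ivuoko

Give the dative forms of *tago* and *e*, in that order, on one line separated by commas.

The suffix is conditioned by the last vowel: -oko when the last vowel of the stem is a rounded vowel (*uvwo*, *litu*, *ivu*); -ha when the last vowel of the stem is an unrounded vowel (*ie*, *ova*).
The last vowel of *tago* is /o/, which is a rounded vowel, so the suffix is -oko, giving *tagooko*.
*e*: last vowel = /e/, an unrounded vowel → -ha → *eha*.

tagooko, eha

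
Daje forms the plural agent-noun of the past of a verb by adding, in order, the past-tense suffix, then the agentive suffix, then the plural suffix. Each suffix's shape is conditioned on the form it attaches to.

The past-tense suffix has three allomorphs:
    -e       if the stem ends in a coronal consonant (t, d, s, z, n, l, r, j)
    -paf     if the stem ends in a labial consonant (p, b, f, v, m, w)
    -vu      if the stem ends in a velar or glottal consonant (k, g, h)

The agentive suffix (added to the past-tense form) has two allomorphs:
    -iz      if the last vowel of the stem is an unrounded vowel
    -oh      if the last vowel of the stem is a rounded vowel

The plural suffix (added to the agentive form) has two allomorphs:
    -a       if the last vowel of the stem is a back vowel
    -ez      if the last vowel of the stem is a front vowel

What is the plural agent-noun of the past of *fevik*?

fevikvuoha

*fevik*: final consonant = /k/, velar/glottal → -vu → *fevikvu*.
The past-tense form *fevikvu*: last vowel = /u/, a rounded vowel → -oh → *fevikvuoh*.
The agentive form *fevikvuoh* — last vowel /o/ (a back vowel) → -a → *fevikvuoha*.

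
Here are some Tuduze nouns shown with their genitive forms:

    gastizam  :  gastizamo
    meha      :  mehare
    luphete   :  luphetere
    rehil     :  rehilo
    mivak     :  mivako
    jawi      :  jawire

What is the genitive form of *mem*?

Looking at the final sound of each stem: -o when the stem ends in a consonant (*gastizam*, *rehil*, *mivak*); -re when the stem ends in a vowel (*meha*, *luphete*, *jawi*).
*mem* — final sound /m/ (a consonant) → -o → *memo*.

memo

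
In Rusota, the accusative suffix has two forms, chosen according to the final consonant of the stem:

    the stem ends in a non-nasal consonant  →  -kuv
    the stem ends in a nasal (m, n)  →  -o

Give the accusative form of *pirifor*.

*pirifor* — final consonant /r/ (non-nasal) → -kuv → *piriforkuv*.

piriforkuv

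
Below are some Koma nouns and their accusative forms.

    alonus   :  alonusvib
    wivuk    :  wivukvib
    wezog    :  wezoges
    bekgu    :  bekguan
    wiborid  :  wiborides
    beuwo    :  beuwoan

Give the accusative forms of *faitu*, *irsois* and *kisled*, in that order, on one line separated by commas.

The pattern is voicing of the final sound: -vib when the stem ends in a voiceless consonant (*alonus*, *wivuk*); -es when the stem ends in a voiced consonant (*wezog*, *wiborid*); -an when the stem ends in a vowel (*bekgu*, *beuwo*).
The final sound of *faitu* is /u/, which is a vowel, so the suffix is -an, giving *faituan*.
*irsois* — final sound /s/ (a voiceless consonant) → -vib → *irsoisvib*.
*kisled*: final sound = /d/, a voiced consonant → -es → *kisledes*.

faituan, irsoisvib, kisledes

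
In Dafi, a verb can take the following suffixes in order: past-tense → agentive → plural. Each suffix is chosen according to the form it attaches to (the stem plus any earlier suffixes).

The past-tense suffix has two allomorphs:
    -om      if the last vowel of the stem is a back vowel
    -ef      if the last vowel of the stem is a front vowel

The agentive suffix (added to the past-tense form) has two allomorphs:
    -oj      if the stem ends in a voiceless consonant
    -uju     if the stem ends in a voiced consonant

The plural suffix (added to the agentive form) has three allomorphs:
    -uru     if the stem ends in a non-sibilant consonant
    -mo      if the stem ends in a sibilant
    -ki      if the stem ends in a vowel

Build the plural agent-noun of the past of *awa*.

Since the last vowel of *awa* is /a/ (a back vowel), it takes -om, giving *awaom*.
Since the final consonant of the past-tense form *awaom* is /m/ (voiced), it takes -uju, giving *awaomuju*.
The final sound of the agentive form *awaomuju* is /u/, which is a vowel, so the plural suffix is -ki, giving *awaomujuki*.

awaomujuki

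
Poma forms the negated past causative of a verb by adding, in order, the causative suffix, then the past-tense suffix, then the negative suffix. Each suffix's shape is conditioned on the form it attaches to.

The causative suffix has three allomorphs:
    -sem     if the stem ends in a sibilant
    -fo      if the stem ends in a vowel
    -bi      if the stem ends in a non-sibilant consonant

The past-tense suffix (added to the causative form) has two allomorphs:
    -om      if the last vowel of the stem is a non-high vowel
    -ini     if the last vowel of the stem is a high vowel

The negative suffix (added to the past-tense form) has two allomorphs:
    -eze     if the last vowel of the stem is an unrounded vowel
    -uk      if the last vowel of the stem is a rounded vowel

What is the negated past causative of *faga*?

*faga* — final sound /a/ (a vowel) → -fo → *fagafo*.
The causative form *fagafo*: last vowel = /o/, a non-high vowel → -om → *fagafoom*.
The past-tense form *fagafoom* — last vowel /o/ (a rounded vowel) → -uk → *fagafoomuk*.

fagafoomuk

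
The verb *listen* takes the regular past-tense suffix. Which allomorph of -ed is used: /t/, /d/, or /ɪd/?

/d/

The stem *listen* ends in a voiced sound other than /d/.
The -ed suffix is realized as /ɪd/ after /t, d/; as /t/ after other voiceless consonants; and as /d/ after other voiced sounds.
So -ed on *listen* is pronounced /d/.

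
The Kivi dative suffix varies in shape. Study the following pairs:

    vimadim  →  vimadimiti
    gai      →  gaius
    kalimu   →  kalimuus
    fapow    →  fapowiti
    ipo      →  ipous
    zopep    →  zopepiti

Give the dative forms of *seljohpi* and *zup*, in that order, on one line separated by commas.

The suffix is conditioned by the final sound: -iti when the stem ends in a consonant (*vimadim*, *fapow*, *zopep*); -us when the stem ends in a vowel (*gai*, *kalimu*, *ipo*).
*seljohpi*: final sound = /i/, a vowel → -us → *seljohpius*.
Since the final sound of *zup* is /p/ (a consonant), it takes -iti, giving *zupiti*.

seljohpius, zupiti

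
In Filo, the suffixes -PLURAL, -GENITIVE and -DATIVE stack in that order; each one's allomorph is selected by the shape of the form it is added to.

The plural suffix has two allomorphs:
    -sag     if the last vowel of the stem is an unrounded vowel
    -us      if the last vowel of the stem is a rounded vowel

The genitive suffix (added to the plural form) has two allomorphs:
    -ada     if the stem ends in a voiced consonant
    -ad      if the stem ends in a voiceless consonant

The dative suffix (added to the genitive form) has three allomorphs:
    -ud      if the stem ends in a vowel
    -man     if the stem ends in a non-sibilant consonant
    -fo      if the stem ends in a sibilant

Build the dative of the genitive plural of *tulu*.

tuluusadman

*tulu*: last vowel = /u/, a rounded vowel → -us → *tuluus*.
The plural form *tuluus* — final consonant /s/ (voiceless) → -ad → *tuluusad*.
The final sound of the genitive form *tuluusad* is /d/, which is a non-sibilant consonant, so the dative suffix is -man, giving *tuluusadman*.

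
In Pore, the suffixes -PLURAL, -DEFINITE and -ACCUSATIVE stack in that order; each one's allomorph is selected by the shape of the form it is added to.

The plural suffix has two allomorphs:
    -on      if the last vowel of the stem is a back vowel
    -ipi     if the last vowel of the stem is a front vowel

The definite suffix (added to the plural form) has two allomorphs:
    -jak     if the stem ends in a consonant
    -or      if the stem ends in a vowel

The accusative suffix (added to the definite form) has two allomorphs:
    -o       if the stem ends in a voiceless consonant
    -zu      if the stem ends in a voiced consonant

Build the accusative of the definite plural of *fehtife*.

*fehtife*: last vowel = /e/, a front vowel → -ipi → *fehtifeipi*.
The plural form *fehtifeipi* — final sound /i/ (a vowel) → -or → *fehtifeipior*.
The definite form *fehtifeipior* — final consonant /r/ (voiced) → -zu → *fehtifeipiorzu*.

fehtifeipiorzu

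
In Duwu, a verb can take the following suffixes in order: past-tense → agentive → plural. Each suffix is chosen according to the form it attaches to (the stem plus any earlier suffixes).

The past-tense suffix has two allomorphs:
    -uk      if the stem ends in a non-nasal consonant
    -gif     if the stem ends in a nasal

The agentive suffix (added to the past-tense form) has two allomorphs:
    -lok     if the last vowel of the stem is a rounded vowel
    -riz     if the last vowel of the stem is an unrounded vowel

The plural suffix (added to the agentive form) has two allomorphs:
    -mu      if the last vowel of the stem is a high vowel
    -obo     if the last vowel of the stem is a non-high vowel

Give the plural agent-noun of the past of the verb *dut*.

The final consonant of *dut* is /t/, which is non-nasal, so the past-tense suffix is -uk, giving *dutuk*.
The past-tense form *dutuk*: last vowel = /u/, a rounded vowel → -lok → *dutuklok*.
The agentive form *dutuklok*: last vowel = /o/, a non-high vowel → -obo → *dutuklokobo*.

dutuklokobo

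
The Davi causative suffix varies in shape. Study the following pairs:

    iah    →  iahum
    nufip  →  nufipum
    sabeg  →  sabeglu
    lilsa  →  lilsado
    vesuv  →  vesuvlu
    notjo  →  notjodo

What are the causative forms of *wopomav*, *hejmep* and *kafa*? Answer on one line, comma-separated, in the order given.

The pattern is voicing of the final sound: -um when the stem ends in a voiceless consonant (*iah*, *nufip*); -lu when the stem ends in a voiced consonant (*sabeg*, *vesuv*); -do when the stem ends in a vowel (*lilsa*, *notjo*).
Since the final sound of *wopomav* is /v/ (a voiced consonant), it takes -lu, giving *wopomavlu*.
The final sound of *hejmep* is /p/, which is a voiceless consonant, so the suffix is -um, giving *hejmepum*.
*kafa*: final sound = /a/, a vowel → -do → *kafado*.

wopomavlu, hejmepum, kafado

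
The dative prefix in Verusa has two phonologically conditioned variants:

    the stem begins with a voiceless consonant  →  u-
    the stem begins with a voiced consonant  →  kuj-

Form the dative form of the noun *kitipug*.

The first consonant of *kitipug* is /k/, which is voiceless, so the prefix is u-, giving *ukitipug*.

ukitipug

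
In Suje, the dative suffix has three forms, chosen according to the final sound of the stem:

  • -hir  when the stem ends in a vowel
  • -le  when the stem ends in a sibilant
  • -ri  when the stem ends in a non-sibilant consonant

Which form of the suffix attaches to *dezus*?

-le

*dezus*: final sound = /s/, a sibilant → -le.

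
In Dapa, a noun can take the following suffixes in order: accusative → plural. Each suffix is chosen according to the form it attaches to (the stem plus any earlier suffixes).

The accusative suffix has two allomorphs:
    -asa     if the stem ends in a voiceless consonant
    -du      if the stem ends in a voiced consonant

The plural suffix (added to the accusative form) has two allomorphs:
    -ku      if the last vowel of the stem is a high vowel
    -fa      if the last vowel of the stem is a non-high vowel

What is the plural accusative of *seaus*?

seausasafa

*seaus* — final consonant /s/ (voiceless) → -asa → *seausasa*.
The last vowel of the accusative form *seausasa* is /a/, which is a non-high vowel, so the plural suffix is -fa, giving *seausasafa*.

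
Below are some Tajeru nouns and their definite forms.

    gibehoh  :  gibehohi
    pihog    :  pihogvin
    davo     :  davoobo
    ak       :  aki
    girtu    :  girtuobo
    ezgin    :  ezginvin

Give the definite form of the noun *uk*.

uki

The alternation tracks the final sound of the stem — -i when the stem ends in a voiceless consonant (*gibehoh*, *ak*); -vin when the stem ends in a voiced consonant (*pihog*, *ezgin*); -obo when the stem ends in a vowel (*davo*, *girtu*).
*uk*: final sound = /k/, a voiceless consonant → -i → *uki*.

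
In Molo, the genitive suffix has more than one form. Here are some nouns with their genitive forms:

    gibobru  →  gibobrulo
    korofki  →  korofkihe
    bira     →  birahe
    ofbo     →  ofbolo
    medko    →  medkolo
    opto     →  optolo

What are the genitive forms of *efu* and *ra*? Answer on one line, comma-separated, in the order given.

efulo, rahe

The pattern is rounding harmony: -lo when the last vowel of the stem is a rounded vowel (*gibobru*, *ofbo*, *medko*, *opto*); -he when the last vowel of the stem is an unrounded vowel (*korofki*, *bira*).
The last vowel of *efu* is /u/, which is a rounded vowel, so the suffix is -lo, giving *efulo*.
The last vowel of *ra* is /a/, which is an unrounded vowel, so the suffix is -he, giving *rahe*.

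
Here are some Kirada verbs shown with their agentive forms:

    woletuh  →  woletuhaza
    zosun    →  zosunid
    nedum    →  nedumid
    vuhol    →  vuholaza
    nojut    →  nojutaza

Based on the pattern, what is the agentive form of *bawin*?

bawinid

The alternation tracks the final consonant of the stem — -id when the stem ends in a nasal (*zosun*, *nedum*); -aza when the stem ends in a non-nasal consonant (*woletuh*, *vuhol*, *nojut*).
The final consonant of *bawin* is /n/, which is a nasal, so the suffix is -id, giving *bawinid*.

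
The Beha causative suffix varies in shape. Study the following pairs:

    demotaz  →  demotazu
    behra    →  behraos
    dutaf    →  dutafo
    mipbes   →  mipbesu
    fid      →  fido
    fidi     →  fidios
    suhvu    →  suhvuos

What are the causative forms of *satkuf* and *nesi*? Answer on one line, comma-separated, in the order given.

The suffix is conditioned by the final sound: -u when the stem ends in a sibilant (*demotaz*, *mipbes*); -o when the stem ends in a non-sibilant consonant (*dutaf*, *fid*); -os when the stem ends in a vowel (*behra*, *fidi*, *suhvu*).
*satkuf*: final sound = /f/, a non-sibilant consonant → -o → *satkufo*.
Since the final sound of *nesi* is /i/ (a vowel), it takes -os, giving *nesios*.

satkufo, nesios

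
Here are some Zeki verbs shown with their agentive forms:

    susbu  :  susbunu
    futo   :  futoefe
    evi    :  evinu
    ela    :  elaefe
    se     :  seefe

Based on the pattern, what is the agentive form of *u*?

unu

The alternation tracks the last vowel of the stem — -nu when the last vowel of the stem is a high vowel (*susbu*, *evi*); -efe when the last vowel of the stem is a non-high vowel (*futo*, *ela*, *se*).
Since the last vowel of *u* is /u/ (a high vowel), it takes -nu, giving *unu*.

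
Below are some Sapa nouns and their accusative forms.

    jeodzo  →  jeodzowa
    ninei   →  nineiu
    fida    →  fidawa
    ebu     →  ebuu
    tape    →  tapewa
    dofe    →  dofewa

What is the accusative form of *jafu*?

jafuu

The alternation tracks the last vowel of the stem — -u when the last vowel of the stem is a high vowel (*ninei*, *ebu*); -wa when the last vowel of the stem is a non-high vowel (*jeodzo*, *fida*, *tape*, *dofe*).
Since the last vowel of *jafu* is /u/ (a high vowel), it takes -u, giving *jafuu*.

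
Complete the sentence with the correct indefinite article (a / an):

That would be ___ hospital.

a

The indefinite article is chosen by the initial *sound* of the following word, not its spelling.
*hospital* begins with the sound /h/ (h is pronounced) — a consonant sound.
So the article is *a*: That would be a hospital.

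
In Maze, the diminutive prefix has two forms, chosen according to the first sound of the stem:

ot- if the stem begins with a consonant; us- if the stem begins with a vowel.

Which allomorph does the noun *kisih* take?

*kisih*: first sound = /k/, a consonant → ot-.

ot-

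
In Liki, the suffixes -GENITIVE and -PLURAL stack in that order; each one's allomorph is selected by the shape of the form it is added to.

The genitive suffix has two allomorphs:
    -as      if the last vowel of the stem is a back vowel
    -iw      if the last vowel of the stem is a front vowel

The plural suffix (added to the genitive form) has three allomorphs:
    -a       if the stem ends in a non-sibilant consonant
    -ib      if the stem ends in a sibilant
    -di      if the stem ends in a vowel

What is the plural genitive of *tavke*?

tavkeiwa

*tavke* — last vowel /e/ (a front vowel) → -iw → *tavkeiw*.
Since the final sound of the genitive form *tavkeiw* is /w/ (a non-sibilant consonant), it takes -a, giving *tavkeiwa*.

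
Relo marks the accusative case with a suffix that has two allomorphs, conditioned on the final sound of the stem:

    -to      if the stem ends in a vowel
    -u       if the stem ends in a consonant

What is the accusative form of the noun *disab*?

The final sound of *disab* is /b/, which is a consonant, so the suffix is -u, giving *disabu*.

disabu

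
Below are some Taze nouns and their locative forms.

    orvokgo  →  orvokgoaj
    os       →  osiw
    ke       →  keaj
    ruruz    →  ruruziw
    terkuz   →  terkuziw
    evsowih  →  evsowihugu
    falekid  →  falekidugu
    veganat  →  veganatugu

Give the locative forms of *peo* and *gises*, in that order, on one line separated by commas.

The suffix is conditioned by the final sound: -iw when the stem ends in a sibilant (*os*, *ruruz*, *terkuz*); -ugu when the stem ends in a non-sibilant consonant (*evsowih*, *falekid*, *veganat*); -aj when the stem ends in a vowel (*orvokgo*, *ke*).
*peo* — final sound /o/ (a vowel) → -aj → *peoaj*.
Since the final sound of *gises* is /s/ (a sibilant), it takes -iw, giving *gisesiw*.

peoaj, gisesiw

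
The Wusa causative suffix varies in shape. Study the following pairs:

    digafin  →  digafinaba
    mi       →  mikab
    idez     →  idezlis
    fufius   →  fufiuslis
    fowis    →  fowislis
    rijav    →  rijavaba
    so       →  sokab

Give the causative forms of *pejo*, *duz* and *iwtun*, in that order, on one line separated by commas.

The pattern is sibilance of the final sound: -lis when the stem ends in a sibilant (*idez*, *fufius*, *fowis*); -aba when the stem ends in a non-sibilant consonant (*digafin*, *rijav*); -kab when the stem ends in a vowel (*mi*, *so*).
*pejo* — final sound /o/ (a vowel) → -kab → *pejokab*.
Since the final sound of *duz* is /z/ (a sibilant), it takes -lis, giving *duzlis*.
Since the final sound of *iwtun* is /n/ (a non-sibilant consonant), it takes -aba, giving *iwtunaba*.

pejokab, duzlis, iwtunaba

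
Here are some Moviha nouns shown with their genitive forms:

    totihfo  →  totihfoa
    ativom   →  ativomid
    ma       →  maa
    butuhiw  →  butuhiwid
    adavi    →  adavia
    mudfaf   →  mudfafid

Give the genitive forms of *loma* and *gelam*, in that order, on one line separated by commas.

lomaa, gelamid

The pattern is consonant vs. vowel: -id when the stem ends in a consonant (*ativom*, *butuhiw*, *mudfaf*); -a when the stem ends in a vowel (*totihfo*, *ma*, *adavi*).
The final sound of *loma* is /a/, which is a vowel, so the suffix is -a, giving *lomaa*.
*gelam* — final sound /m/ (a consonant) → -id → *gelamid*.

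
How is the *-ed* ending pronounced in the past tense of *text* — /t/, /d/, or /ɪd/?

The stem *text* ends in /t/ or /d/.
The -ed suffix is realized as /ɪd/ after /t, d/; as /t/ after other voiceless consonants; and as /d/ after other voiced sounds.
So -ed on *text* is pronounced /ɪd/.

/ɪd/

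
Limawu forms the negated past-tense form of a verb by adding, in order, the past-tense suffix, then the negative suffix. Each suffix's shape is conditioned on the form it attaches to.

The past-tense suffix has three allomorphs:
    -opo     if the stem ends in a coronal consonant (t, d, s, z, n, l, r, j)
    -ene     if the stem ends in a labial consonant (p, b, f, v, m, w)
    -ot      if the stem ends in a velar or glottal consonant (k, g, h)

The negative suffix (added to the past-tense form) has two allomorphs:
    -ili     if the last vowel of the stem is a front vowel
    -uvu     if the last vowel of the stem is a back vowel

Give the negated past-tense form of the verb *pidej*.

Since the final consonant of *pidej* is /j/ (coronal), it takes -opo, giving *pidejopo*.
The past-tense form *pidejopo*: last vowel = /o/, a back vowel → -uvu → *pidejopouvu*.

pidejopouvu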